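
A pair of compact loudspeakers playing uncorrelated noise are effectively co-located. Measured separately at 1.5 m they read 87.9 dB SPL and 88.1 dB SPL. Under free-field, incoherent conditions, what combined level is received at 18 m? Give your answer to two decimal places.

Combined at 1.5 m: 10·log₁₀(10^(87.9/10)+10^(88.1/10)) = 91.011 dB SPL.
Then apply −20·log₁₀(18/1.5) = -21.584 dB → 69.43 dB SPL.

69.43 dB SPL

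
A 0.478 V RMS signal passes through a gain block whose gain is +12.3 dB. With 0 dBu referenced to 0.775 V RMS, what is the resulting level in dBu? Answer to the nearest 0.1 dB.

+8.1 dBu

Input level: 20·log₁₀(0.478/0.775) = -4.20 dBu.
Output: -4.20 + 12.3 = +8.1 dBu.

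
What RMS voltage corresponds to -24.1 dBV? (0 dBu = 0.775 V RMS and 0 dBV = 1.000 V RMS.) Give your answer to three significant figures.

0.0624 V

V = 1.000 V × 10^(-24.1/20).
= 1.000 × 0.06237 = 0.0624 V.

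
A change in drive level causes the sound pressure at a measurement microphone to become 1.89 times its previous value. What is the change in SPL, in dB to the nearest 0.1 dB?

Sound pressure is an amplitude quantity: ΔL = 20·log₁₀(p₂/p₁).
20·log₁₀(1.89) = 5.5 dB.

5.5 dB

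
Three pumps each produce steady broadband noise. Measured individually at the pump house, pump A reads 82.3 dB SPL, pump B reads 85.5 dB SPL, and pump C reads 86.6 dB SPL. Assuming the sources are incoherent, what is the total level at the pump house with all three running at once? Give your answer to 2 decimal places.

Incoherent sources sum as intensities:
L_total = 10·log₁₀(10^(82.3/10) + 10^(85.5/10) + 10^(86.6/10)) = 10·log₁₀(981700000) = 89.92 dB SPL.

89.92 dB SPL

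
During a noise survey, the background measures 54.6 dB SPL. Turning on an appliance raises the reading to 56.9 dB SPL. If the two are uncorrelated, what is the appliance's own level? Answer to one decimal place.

53.0 dB SPL

Remove the background by subtracting linear intensities:
L_src = 10·log₁₀(10^(56.9/10) − 10^(54.6/10)) = 10·log₁₀(201400) = 53.0 dB SPL.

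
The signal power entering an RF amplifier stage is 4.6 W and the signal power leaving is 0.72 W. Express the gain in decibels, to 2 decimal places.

-8.05 dB

For a power ratio, dB = 10·log₁₀(P₂/P₁).
10·log₁₀(0.72/4.6) = 10·log₁₀(0.1565) = -8.05 dB.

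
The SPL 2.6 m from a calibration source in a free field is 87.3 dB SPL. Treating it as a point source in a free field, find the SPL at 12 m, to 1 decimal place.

74.0 dB SPL

Free-field point source: level drops by 20·log₁₀ of the distance ratio.
ΔL = −20·log₁₀(12/2.6) = -13.28 dB, so L₂ = 87.3 + (-13.28) = 74.0 dB SPL.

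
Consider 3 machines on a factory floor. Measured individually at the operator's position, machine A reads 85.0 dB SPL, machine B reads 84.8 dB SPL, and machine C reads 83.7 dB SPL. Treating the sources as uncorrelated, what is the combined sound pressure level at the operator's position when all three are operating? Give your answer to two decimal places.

89.31 dB SPL

Add the sources as powers (linear), then convert back to dB:
L_total = 10·log₁₀(10^(85.0/10) + 10^(84.8/10) + 10^(83.7/10)) = 10·log₁₀(852600000) = 89.31 dB SPL.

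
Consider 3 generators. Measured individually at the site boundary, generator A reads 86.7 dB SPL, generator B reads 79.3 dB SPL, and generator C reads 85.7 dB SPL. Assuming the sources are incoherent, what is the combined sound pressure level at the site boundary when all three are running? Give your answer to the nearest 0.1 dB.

89.7 dB SPL

Add the sources as powers (linear), then convert back to dB:
L_total = 10·log₁₀(10^(86.7/10) + 10^(79.3/10) + 10^(85.7/10)) = 10·log₁₀(924400000) = 89.7 dB SPL.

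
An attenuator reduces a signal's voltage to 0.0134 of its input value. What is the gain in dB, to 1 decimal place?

-37.5 dB

Voltage ratio → dB uses the 20·log₁₀ form:
20·log₁₀(0.0134) = -37.5 dB.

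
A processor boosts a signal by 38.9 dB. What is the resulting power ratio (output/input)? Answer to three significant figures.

7760

Power ratio = 10^(dB/10).
10^(38.9/10) = 10^(3.890) = 7760.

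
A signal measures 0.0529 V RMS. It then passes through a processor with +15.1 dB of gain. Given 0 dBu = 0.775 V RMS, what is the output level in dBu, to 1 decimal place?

Input level: 20·log₁₀(0.0529/0.775) = -23.32 dBu.
Output: -23.32 + 15.1 = -8.2 dBu.

-8.2 dBu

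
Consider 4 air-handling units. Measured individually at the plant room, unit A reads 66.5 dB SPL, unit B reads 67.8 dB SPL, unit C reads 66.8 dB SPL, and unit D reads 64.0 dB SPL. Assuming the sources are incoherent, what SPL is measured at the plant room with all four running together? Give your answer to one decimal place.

Incoherent sources sum as intensities:
L_total = 10·log₁₀(10^(66.5/10) + 10^(67.8/10) + 10^(66.8/10) + 10^(64.0/10)) = 10·log₁₀(17790000) = 72.5 dB SPL.

72.5 dB SPL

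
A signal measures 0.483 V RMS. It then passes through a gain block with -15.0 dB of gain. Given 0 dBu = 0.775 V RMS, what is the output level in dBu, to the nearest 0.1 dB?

Input level: 20·log₁₀(0.483/0.775) = -4.11 dBu.
Output: -4.11 − 15.0 = -19.1 dBu.

-19.1 dBu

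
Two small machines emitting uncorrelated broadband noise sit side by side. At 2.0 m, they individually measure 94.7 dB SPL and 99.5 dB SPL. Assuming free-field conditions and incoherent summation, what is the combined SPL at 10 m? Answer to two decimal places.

86.76 dB SPL

Combined at 2.0 m: 10·log₁₀(10^(94.7/10)+10^(99.5/10)) = 100.742 dB SPL.
Then apply −20·log₁₀(10/2.0) = -13.979 dB → 86.76 dB SPL.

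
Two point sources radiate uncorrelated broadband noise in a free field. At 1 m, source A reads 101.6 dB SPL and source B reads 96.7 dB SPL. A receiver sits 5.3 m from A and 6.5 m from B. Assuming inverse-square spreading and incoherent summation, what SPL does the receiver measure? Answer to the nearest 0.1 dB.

At the listener: L_A = 101.6 − 20·log₁₀(5.3) = 87.11 dB; L_B = 96.7 − 20·log₁₀(6.5) = 80.44 dB.
Combined: 10·log₁₀(10^(87.11/10)+10^(80.44/10)) = 88.0 dB SPL.

88.0 dB SPL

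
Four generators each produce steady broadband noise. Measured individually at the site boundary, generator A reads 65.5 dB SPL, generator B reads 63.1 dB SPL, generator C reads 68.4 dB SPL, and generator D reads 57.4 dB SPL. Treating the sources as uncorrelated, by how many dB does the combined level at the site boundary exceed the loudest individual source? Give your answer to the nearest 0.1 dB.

Incoherent sources sum as intensities:
L_total = 10·log₁₀(10^(65.5/10) + 10^(63.1/10) + 10^(68.4/10) + 10^(57.4/10)) = 71.16 dB SPL.
Excess over the loudest (68.4 dB): 71.16 − 68.4 = 2.8 dB.

2.8 dB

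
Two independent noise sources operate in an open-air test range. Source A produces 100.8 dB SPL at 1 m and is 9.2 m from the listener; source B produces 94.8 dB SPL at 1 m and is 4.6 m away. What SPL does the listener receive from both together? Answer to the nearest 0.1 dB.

At the listener: L_A = 100.8 − 20·log₁₀(9.2) = 81.52 dB; L_B = 94.8 − 20·log₁₀(4.6) = 81.54 dB.
Combined: 10·log₁₀(10^(81.52/10)+10^(81.54/10)) = 84.5 dB SPL.

84.5 dB SPL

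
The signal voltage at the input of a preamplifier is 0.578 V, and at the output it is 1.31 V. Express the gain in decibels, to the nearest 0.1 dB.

7.1 dB

For a voltage ratio, dB = 20·log₁₀(V₂/V₁).
20·log₁₀(1.31/0.578) = 20·log₁₀(2.266) = 7.1 dB.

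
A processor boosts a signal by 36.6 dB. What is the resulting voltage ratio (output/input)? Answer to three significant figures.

Voltage ratio = 10^(dB/20).
10^(36.6/20) = 10^(1.830) = 67.6.

67.6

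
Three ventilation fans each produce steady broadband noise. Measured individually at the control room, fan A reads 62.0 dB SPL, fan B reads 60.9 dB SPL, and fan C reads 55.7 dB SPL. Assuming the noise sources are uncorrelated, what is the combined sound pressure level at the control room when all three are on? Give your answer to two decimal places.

Add the sources as powers (linear), then convert back to dB:
L_total = 10·log₁₀(10^(62.0/10) + 10^(60.9/10) + 10^(55.7/10)) = 10·log₁₀(3187000) = 65.03 dB SPL.

65.03 dB SPL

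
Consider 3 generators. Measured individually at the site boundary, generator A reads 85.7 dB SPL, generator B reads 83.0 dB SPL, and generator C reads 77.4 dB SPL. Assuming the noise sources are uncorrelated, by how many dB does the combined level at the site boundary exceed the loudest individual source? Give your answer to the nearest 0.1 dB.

Incoherent sources sum as intensities:
L_total = 10·log₁₀(10^(85.7/10) + 10^(83.0/10) + 10^(77.4/10)) = 87.97 dB SPL.
Excess over the loudest (85.7 dB): 87.97 − 85.7 = 2.3 dB.

2.3 dB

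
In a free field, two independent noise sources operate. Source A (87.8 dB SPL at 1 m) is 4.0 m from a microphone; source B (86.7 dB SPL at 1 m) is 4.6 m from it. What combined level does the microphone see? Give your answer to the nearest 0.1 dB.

At the listener: L_A = 87.8 − 20·log₁₀(4.0) = 75.76 dB; L_B = 86.7 − 20·log₁₀(4.6) = 73.44 dB.
Combined: 10·log₁₀(10^(75.76/10)+10^(73.44/10)) = 77.8 dB SPL.

77.8 dB SPL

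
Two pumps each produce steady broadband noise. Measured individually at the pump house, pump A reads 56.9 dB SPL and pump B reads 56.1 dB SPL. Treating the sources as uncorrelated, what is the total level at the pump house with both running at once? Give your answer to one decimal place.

Incoherent sources sum as intensities:
L_total = 10·log₁₀(10^(56.9/10) + 10^(56.1/10)) = 10·log₁₀(897200) = 59.5 dB SPL.

59.5 dB SPL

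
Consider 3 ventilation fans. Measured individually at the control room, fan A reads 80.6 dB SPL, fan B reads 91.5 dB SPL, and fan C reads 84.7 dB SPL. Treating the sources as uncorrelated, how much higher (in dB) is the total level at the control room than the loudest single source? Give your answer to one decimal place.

Uncorrelated sources add in intensity (power), not in dB.
L_total = 10·log₁₀(10^(80.6/10) + 10^(91.5/10) + 10^(84.7/10)) = 92.61 dB SPL.
Excess over the loudest (91.5 dB): 92.61 − 91.5 = 1.1 dB.

1.1 dB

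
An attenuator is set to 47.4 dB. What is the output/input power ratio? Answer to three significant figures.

Power ratio = 10^(dB/10).
10^(-47.4/10) = 10^(-4.740) = 0.0000182.

0.0000182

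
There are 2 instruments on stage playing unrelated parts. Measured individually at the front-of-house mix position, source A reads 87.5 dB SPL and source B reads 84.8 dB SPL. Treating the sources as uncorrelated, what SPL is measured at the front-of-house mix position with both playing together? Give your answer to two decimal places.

89.37 dB SPL

Uncorrelated sources add in intensity (power), not in dB.
L_total = 10·log₁₀(10^(87.5/10) + 10^(84.8/10)) = 10·log₁₀(864300000) = 89.37 dB SPL.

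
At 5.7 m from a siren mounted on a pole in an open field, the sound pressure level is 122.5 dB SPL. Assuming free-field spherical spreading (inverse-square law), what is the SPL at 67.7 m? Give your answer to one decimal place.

Free-field point source: level drops by 20·log₁₀ of the distance ratio.
ΔL = −20·log₁₀(67.7/5.7) = -21.49 dB, so L₂ = 122.5 + (-21.49) = 101.0 dB SPL.

101.0 dB SPL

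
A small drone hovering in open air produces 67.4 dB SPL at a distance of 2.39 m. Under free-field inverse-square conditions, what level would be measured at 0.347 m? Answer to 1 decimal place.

84.2 dB SPL

For a point source in a free field, ΔL = −20·log₁₀(d₂/d₁).
ΔL = −20·log₁₀(0.347/2.39) = 16.76 dB, so L₂ = 67.4 + (16.76) = 84.2 dB SPL.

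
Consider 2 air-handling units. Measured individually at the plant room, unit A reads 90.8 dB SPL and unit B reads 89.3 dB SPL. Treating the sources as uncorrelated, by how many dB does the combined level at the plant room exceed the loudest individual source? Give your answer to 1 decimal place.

2.3 dB

Uncorrelated sources add in intensity (power), not in dB.
L_total = 10·log₁₀(10^(90.8/10) + 10^(89.3/10)) = 93.12 dB SPL.
Excess over the loudest (90.8 dB): 93.12 − 90.8 = 2.3 dB.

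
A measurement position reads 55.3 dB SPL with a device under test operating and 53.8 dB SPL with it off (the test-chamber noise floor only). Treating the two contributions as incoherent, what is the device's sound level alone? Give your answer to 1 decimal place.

50.0 dB SPL

Subtract intensities: L_src = 10·log₁₀(10^(L_total/10) − 10^(L_bg/10)).
L_src = 10·log₁₀(10^(55.3/10) − 10^(53.8/10)) = 10·log₁₀(98960) = 50.0 dB SPL.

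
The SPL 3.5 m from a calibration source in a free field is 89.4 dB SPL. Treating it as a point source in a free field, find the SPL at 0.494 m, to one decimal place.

106.4 dB SPL

For a point source in a free field, ΔL = −20·log₁₀(d₂/d₁).
ΔL = −20·log₁₀(0.494/3.5) = 17.01 dB, so L₂ = 89.4 + (17.01) = 106.4 dB SPL.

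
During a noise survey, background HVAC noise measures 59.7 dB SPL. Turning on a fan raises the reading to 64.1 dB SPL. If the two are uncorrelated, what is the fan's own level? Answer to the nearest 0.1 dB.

Background correction is a power subtraction:
L_src = 10·log₁₀(10^(64.1/10) − 10^(59.7/10)) = 10·log₁₀(1637000) = 62.1 dB SPL.

62.1 dB SPL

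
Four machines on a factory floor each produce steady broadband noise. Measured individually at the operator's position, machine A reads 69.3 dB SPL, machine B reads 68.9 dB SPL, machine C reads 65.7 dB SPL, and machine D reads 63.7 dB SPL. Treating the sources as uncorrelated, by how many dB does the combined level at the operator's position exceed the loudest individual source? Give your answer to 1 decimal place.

4.2 dB

Incoherent sources sum as intensities:
L_total = 10·log₁₀(10^(69.3/10) + 10^(68.9/10) + 10^(65.7/10) + 10^(63.7/10)) = 73.49 dB SPL.
Excess over the loudest (69.3 dB): 73.49 − 69.3 = 4.2 dB.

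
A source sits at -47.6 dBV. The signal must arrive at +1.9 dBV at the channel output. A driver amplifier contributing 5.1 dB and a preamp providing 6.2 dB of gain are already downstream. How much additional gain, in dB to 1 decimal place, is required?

38.2 dB

The required make-up gain is the shortfall in the dB sum.
G = +1.9 − (-47.6) − 5.1 − 6.2 = 38.2 dB.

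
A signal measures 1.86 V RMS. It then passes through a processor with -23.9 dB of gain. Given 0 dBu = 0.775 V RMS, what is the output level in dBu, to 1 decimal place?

-16.3 dBu

Input level: 20·log₁₀(1.86/0.775) = 7.60 dBu.
Output: 7.60 − 23.9 = -16.3 dBu.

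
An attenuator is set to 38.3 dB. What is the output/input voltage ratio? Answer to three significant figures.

Voltage ratio = 10^(dB/20).
10^(-38.3/20) = 10^(-1.915) = 0.0122.

0.0122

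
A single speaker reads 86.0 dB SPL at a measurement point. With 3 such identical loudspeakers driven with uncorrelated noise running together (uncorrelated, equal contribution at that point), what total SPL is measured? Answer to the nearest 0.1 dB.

90.8 dB SPL

3 equal incoherent sources raise the level by 10·log₁₀(3) = 4.77 dB.
L_total = 86.0 + 4.77 = 90.8 dB SPL.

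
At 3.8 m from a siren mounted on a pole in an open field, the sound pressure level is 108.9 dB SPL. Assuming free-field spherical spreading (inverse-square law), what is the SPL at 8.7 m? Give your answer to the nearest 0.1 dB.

For a point source in a free field, ΔL = −20·log₁₀(d₂/d₁).
ΔL = −20·log₁₀(8.7/3.8) = -7.19 dB, so L₂ = 108.9 + (-7.19) = 101.7 dB SPL.

101.7 dB SPL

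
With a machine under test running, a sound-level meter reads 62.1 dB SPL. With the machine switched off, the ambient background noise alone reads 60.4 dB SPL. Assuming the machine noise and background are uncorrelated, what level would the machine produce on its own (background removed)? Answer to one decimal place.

Background correction is a power subtraction:
L_src = 10·log₁₀(10^(62.1/10) − 10^(60.4/10)) = 10·log₁₀(525300) = 57.2 dB SPL.

57.2 dB SPL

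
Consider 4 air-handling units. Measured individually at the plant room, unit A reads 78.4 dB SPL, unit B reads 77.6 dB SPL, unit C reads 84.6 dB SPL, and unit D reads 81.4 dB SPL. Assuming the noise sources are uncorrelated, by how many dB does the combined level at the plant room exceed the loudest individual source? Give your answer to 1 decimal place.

2.8 dB

Incoherent sources sum as intensities:
L_total = 10·log₁₀(10^(78.4/10) + 10^(77.6/10) + 10^(84.6/10) + 10^(81.4/10)) = 87.43 dB SPL.
Excess over the loudest (84.6 dB): 87.43 − 84.6 = 2.8 dB.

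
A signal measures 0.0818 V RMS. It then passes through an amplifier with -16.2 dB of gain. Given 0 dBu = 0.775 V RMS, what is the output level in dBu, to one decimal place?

-35.7 dBu

Input level: 20·log₁₀(0.0818/0.775) = -19.53 dBu.
Output: -19.53 − 16.2 = -35.7 dBu.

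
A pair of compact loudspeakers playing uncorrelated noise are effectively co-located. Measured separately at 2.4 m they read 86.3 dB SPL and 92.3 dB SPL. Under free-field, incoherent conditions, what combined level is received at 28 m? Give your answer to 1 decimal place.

Combined at 2.4 m: 10·log₁₀(10^(86.3/10)+10^(92.3/10)) = 93.27 dB SPL.
Then apply −20·log₁₀(28/2.4) = -21.34 dB → 71.9 dB SPL.

71.9 dB SPL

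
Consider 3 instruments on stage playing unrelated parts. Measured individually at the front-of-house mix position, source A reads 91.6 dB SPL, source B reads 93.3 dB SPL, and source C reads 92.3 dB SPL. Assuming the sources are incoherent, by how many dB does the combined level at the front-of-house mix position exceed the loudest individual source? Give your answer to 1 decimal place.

3.9 dB

Add the sources as powers (linear), then convert back to dB:
L_total = 10·log₁₀(10^(91.6/10) + 10^(93.3/10) + 10^(92.3/10)) = 97.23 dB SPL.
Excess over the loudest (93.3 dB): 97.23 − 93.3 = 3.9 dB.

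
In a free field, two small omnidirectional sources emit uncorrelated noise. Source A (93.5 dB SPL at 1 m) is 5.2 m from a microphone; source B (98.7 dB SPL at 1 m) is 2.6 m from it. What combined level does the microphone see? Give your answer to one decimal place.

At the listener: L_A = 93.5 − 20·log₁₀(5.2) = 79.18 dB; L_B = 98.7 − 20·log₁₀(2.6) = 90.40 dB.
Combined: 10·log₁₀(10^(79.18/10)+10^(90.40/10)) = 90.7 dB SPL.

90.7 dB SPL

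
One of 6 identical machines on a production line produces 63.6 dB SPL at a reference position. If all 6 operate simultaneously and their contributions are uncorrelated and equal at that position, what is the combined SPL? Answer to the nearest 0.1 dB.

71.4 dB SPL

6 equal incoherent sources raise the level by 10·log₁₀(6) = 7.78 dB.
L_total = 63.6 + 7.78 = 71.4 dB SPL.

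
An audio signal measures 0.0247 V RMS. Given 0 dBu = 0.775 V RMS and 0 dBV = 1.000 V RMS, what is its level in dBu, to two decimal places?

-29.93 dBu

dBu = 20·log₁₀(V / 0.775 V).
20·log₁₀(0.0247/0.775) = -29.93 dBu.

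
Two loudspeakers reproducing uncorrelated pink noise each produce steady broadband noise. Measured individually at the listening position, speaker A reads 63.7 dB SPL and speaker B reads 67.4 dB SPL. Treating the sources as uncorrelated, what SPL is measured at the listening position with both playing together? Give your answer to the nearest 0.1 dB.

68.9 dB SPL

Add the sources as powers (linear), then convert back to dB:
L_total = 10·log₁₀(10^(63.7/10) + 10^(67.4/10)) = 10·log₁₀(7840000) = 68.9 dB SPL.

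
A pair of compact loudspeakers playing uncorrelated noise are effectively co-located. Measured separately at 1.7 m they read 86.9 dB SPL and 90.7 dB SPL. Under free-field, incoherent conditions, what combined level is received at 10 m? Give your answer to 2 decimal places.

76.82 dB SPL

Combined at 1.7 m: 10·log₁₀(10^(86.9/10)+10^(90.7/10)) = 92.213 dB SPL.
Then apply −20·log₁₀(10/1.7) = -15.391 dB → 76.82 dB SPL.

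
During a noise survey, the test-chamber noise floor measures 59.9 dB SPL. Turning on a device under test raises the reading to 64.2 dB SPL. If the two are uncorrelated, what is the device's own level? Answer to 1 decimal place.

62.2 dB SPL

Subtract intensities: L_src = 10·log₁₀(10^(L_total/10) − 10^(L_bg/10)).
L_src = 10·log₁₀(10^(64.2/10) − 10^(59.9/10)) = 10·log₁₀(1653000) = 62.2 dB SPL.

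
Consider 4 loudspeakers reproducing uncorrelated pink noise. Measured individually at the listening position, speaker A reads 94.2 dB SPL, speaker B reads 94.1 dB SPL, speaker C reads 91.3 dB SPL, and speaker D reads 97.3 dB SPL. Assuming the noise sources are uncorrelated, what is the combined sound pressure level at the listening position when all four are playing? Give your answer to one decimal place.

Uncorrelated sources add in intensity (power), not in dB.
L_total = 10·log₁₀(10^(94.2/10) + 10^(94.1/10) + 10^(91.3/10) + 10^(97.3/10)) = 10·log₁₀(11920000000) = 100.8 dB SPL.

100.8 dB SPL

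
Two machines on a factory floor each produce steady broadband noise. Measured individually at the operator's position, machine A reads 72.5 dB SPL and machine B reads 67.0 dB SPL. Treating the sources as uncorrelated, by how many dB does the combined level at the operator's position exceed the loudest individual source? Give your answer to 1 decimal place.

1.1 dB

Add the sources as powers (linear), then convert back to dB:
L_total = 10·log₁₀(10^(72.5/10) + 10^(67.0/10)) = 73.58 dB SPL.
Excess over the loudest (72.5 dB): 73.58 − 72.5 = 1.1 dB.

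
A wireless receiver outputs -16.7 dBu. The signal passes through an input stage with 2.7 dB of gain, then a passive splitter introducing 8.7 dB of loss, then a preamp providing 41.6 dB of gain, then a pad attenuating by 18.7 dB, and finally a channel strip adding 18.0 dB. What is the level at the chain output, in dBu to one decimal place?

+18.2 dBu

Cascaded gains and losses add directly in dB.
-16.7 + 2.7 − 8.7 + 41.6 − 18.7 + 18.0 = +18.2 dBu.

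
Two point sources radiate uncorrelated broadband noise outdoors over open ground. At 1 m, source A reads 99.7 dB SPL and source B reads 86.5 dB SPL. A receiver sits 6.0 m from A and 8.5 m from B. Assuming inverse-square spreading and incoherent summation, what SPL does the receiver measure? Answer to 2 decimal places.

84.24 dB SPL

At the listener: L_A = 99.7 − 20·log₁₀(6.0) = 84.137 dB; L_B = 86.5 − 20·log₁₀(8.5) = 67.912 dB.
Combined: 10·log₁₀(10^(84.137/10)+10^(67.912/10)) = 84.24 dB SPL.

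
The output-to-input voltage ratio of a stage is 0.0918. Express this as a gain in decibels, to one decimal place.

-20.7 dB

Voltage ratio → dB uses the 20·log₁₀ form:
20·log₁₀(0.0918) = -20.7 dB.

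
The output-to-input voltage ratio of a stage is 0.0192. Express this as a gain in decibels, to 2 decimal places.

Voltage ratio → dB uses the 20·log₁₀ form:
20·log₁₀(0.0192) = -34.33 dB.

-34.33 dB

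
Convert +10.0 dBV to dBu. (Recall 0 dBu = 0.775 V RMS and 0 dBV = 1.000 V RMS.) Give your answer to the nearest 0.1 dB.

+12.2 dBu

The offset between the scales is 20·log₁₀(0.775/1.000) = −2.214 dB.
So dBu = +10.0 + 2.214 = +12.2 dBu.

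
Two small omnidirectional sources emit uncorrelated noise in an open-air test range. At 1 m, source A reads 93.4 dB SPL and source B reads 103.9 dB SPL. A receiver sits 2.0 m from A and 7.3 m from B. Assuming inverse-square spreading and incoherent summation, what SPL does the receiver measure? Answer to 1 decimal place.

At the listener: L_A = 93.4 − 20·log₁₀(2.0) = 87.38 dB; L_B = 103.9 − 20·log₁₀(7.3) = 86.63 dB.
Combined: 10·log₁₀(10^(87.38/10)+10^(86.63/10)) = 90.0 dB SPL.

90.0 dB SPL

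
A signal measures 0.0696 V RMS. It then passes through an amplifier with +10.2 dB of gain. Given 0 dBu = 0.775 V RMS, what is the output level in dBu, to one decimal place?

Input level: 20·log₁₀(0.0696/0.775) = -20.93 dBu.
Output: -20.93 + 10.2 = -10.7 dBu.

-10.7 dBu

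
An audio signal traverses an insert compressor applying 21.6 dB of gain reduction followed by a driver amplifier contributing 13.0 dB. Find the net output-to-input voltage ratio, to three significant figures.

Net gain = (−21.6) + 13.0 = -8.6 dB.
Voltage ratio = 10^(-8.6/20) = 0.372.

0.372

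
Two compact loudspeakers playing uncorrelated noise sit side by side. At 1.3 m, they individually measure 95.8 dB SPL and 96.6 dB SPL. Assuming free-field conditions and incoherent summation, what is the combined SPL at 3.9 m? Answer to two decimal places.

Combined at 1.3 m: 10·log₁₀(10^(95.8/10)+10^(96.6/10)) = 99.229 dB SPL.
Then apply −20·log₁₀(3.9/1.3) = -9.542 dB → 89.69 dB SPL.

89.69 dB SPL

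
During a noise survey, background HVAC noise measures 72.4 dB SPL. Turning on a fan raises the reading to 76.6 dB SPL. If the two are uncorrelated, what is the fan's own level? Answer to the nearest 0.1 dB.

74.5 dB SPL

Background correction is a power subtraction:
L_src = 10·log₁₀(10^(76.6/10) − 10^(72.4/10)) = 10·log₁₀(28330000) = 74.5 dB SPL.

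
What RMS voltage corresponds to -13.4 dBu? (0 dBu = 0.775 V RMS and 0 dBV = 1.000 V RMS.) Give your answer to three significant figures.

V = 0.775 V × 10^(-13.4/20).
= 0.775 × 0.2138 = 0.166 V.

0.166 V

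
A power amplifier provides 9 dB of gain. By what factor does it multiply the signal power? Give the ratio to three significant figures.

Power ratio = 10^(dB/10).
10^(9/10) = 10^(0.9000) = 7.94.

7.94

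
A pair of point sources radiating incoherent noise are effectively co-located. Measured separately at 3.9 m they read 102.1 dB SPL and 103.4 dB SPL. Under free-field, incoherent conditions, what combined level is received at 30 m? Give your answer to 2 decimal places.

88.09 dB SPL

Combined at 3.9 m: 10·log₁₀(10^(102.1/10)+10^(103.4/10)) = 105.809 dB SPL.
Then apply −20·log₁₀(30/3.9) = -17.721 dB → 88.09 dB SPL.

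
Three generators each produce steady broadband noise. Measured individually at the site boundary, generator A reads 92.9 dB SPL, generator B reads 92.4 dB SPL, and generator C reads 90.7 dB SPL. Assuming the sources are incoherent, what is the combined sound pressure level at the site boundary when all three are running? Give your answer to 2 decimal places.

96.87 dB SPL

Uncorrelated sources add in intensity (power), not in dB.
L_total = 10·log₁₀(10^(92.9/10) + 10^(92.4/10) + 10^(90.7/10)) = 10·log₁₀(4863000000) = 96.87 dB SPL.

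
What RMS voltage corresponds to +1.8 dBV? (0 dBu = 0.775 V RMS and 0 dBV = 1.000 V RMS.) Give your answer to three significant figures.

1.23 V

V = 1.000 V × 10^(+1.8/20).
= 1.000 × 1.230 = 1.23 V.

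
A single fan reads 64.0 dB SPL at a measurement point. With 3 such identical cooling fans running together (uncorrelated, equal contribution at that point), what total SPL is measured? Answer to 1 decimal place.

3 equal incoherent sources raise the level by 10·log₁₀(3) = 4.77 dB.
L_total = 64.0 + 4.77 = 68.8 dB SPL.

68.8 dB SPL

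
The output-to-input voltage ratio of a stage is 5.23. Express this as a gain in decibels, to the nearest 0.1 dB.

14.4 dB

For a voltage ratio, dB = 20·log₁₀(V₂/V₁).
20·log₁₀(5.23) = 14.4 dB.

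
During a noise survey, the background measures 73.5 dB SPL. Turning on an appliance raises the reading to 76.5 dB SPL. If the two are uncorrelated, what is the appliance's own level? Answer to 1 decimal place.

73.5 dB SPL

Subtract intensities: L_src = 10·log₁₀(10^(L_total/10) − 10^(L_bg/10)).
L_src = 10·log₁₀(10^(76.5/10) − 10^(73.5/10)) = 10·log₁₀(22280000) = 73.5 dB SPL.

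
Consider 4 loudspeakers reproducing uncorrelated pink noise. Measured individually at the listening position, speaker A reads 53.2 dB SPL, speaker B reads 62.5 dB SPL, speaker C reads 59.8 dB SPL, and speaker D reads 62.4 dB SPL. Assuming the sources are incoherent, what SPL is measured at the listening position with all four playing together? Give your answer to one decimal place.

Uncorrelated sources add in intensity (power), not in dB.
L_total = 10·log₁₀(10^(53.2/10) + 10^(62.5/10) + 10^(59.8/10) + 10^(62.4/10)) = 10·log₁₀(4680000) = 66.7 dB SPL.

66.7 dB SPL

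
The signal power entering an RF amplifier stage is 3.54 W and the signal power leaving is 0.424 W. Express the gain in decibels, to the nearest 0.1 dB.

-9.2 dB

Power is a power quantity, so gain = 10·log₁₀(P_out/P_in).
10·log₁₀(0.424/3.54) = 10·log₁₀(0.1198) = -9.2 dB.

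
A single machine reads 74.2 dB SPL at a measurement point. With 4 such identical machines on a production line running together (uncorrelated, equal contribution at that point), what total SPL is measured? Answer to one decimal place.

80.2 dB SPL

4 equal incoherent sources raise the level by 10·log₁₀(4) = 6.02 dB.
L_total = 74.2 + 6.02 = 80.2 dB SPL.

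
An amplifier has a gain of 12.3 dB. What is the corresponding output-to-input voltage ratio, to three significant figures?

Voltage ratio = 10^(dB/20).
10^(12.3/20) = 10^(0.6150) = 4.12.

4.12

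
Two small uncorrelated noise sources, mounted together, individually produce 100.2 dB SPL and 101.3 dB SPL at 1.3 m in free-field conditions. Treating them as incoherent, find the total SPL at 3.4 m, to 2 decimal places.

Combined at 1.3 m: 10·log₁₀(10^(100.2/10)+10^(101.3/10)) = 103.795 dB SPL.
Then apply −20·log₁₀(3.4/1.3) = -8.351 dB → 95.44 dB SPL.

95.44 dB SPL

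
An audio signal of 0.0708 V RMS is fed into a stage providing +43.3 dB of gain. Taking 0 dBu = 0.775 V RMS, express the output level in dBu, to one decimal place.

+22.5 dBu

Input level: 20·log₁₀(0.0708/0.775) = -20.79 dBu.
Output: -20.79 + 43.3 = +22.5 dBu.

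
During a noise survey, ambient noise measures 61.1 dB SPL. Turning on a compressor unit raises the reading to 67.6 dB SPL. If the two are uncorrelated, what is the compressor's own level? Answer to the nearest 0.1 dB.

66.5 dB SPL

Background correction is a power subtraction:
L_src = 10·log₁₀(10^(67.6/10) − 10^(61.1/10)) = 10·log₁₀(4466000) = 66.5 dB SPL.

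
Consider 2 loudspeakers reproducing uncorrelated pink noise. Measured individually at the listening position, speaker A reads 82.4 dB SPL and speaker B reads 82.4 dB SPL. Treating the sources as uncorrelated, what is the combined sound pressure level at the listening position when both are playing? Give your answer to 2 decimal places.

Uncorrelated sources add in intensity (power), not in dB.
L_total = 10·log₁₀(10^(82.4/10) + 10^(82.4/10)) = 10·log₁₀(347600000) = 85.41 dB SPL.

85.41 dB SPL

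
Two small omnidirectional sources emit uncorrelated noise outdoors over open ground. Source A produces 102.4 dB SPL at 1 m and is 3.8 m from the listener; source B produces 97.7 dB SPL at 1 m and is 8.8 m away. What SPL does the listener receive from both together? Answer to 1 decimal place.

91.1 dB SPL

At the listener: L_A = 102.4 − 20·log₁₀(3.8) = 90.80 dB; L_B = 97.7 − 20·log₁₀(8.8) = 78.81 dB.
Combined: 10·log₁₀(10^(90.80/10)+10^(78.81/10)) = 91.1 dB SPL.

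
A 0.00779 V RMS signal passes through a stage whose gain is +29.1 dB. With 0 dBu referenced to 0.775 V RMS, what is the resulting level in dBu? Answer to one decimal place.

-10.9 dBu

Input level: 20·log₁₀(0.00779/0.775) = -39.96 dBu.
Output: -39.96 + 29.1 = -10.9 dBu.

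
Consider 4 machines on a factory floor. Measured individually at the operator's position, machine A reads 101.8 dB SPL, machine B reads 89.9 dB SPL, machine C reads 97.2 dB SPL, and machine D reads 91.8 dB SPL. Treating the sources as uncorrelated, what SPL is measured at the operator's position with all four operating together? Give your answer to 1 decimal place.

103.6 dB SPL

Incoherent sources sum as intensities:
L_total = 10·log₁₀(10^(101.8/10) + 10^(89.9/10) + 10^(97.2/10) + 10^(91.8/10)) = 10·log₁₀(22874000000) = 103.6 dB SPL.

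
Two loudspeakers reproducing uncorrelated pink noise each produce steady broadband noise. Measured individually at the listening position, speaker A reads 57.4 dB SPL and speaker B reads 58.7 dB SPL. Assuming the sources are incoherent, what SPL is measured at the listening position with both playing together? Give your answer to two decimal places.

Uncorrelated sources add in intensity (power), not in dB.
L_total = 10·log₁₀(10^(57.4/10) + 10^(58.7/10)) = 10·log₁₀(1291000) = 61.11 dB SPL.

61.11 dB SPL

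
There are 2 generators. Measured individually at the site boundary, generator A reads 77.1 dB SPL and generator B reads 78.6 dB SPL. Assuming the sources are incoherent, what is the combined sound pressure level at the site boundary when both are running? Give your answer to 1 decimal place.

Add the sources as powers (linear), then convert back to dB:
L_total = 10·log₁₀(10^(77.1/10) + 10^(78.6/10)) = 10·log₁₀(123700000) = 80.9 dB SPL.

80.9 dB SPL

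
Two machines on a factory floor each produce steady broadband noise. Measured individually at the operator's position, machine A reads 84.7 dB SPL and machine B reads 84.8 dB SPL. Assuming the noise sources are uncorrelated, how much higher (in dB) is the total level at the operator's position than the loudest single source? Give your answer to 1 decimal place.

Add the sources as powers (linear), then convert back to dB:
L_total = 10·log₁₀(10^(84.7/10) + 10^(84.8/10)) = 87.76 dB SPL.
Excess over the loudest (84.8 dB): 87.76 − 84.8 = 3.0 dB.

3.0 dB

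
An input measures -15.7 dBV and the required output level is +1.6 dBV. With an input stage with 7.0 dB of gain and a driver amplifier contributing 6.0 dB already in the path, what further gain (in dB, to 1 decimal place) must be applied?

4.3 dB

The required make-up gain is the shortfall in the dB sum.
G = +1.6 − (-15.7) − 7.0 − 6.0 = 4.3 dB.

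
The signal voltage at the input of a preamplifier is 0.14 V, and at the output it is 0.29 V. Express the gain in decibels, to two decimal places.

Voltage is an amplitude quantity, so gain = 20·log₁₀(V_out/V_in).
20·log₁₀(0.29/0.14) = 20·log₁₀(2.071) = 6.33 dB.

6.33 dB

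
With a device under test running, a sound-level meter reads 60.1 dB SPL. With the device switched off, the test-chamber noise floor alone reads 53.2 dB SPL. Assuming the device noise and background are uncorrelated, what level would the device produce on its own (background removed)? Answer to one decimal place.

59.1 dB SPL

Background correction is a power subtraction:
L_src = 10·log₁₀(10^(60.1/10) − 10^(53.2/10)) = 10·log₁₀(814400) = 59.1 dB SPL.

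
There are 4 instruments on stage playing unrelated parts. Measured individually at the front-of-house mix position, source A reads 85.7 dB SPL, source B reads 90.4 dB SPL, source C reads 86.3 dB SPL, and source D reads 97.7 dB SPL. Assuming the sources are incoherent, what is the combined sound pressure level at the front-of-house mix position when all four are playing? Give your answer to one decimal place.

Uncorrelated sources add in intensity (power), not in dB.
L_total = 10·log₁₀(10^(85.7/10) + 10^(90.4/10) + 10^(86.3/10) + 10^(97.7/10)) = 10·log₁₀(7783000000) = 98.9 dB SPL.

98.9 dB SPL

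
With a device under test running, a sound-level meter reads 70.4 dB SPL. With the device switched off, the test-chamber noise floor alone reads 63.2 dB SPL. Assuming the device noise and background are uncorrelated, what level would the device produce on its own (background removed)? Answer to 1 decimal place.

69.5 dB SPL

Background correction is a power subtraction:
L_src = 10·log₁₀(10^(70.4/10) − 10^(63.2/10)) = 10·log₁₀(8875000) = 69.5 dB SPL.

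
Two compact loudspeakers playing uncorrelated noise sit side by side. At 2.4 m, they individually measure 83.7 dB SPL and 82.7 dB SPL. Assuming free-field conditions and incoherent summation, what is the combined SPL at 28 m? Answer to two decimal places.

Combined at 2.4 m: 10·log₁₀(10^(83.7/10)+10^(82.7/10)) = 86.239 dB SPL.
Then apply −20·log₁₀(28/2.4) = -21.339 dB → 64.90 dB SPL.

64.90 dB SPL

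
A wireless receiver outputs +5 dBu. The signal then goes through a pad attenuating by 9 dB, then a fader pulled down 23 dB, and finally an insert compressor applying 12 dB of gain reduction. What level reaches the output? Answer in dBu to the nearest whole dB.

-39 dBu

Cascaded gains and losses add directly in dB.
+5 − 9 − 23 − 12 = -39 dBu.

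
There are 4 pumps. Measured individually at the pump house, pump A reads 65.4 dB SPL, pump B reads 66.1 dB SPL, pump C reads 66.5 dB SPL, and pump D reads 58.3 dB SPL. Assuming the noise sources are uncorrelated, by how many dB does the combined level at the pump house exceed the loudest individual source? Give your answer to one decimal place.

Uncorrelated sources add in intensity (power), not in dB.
L_total = 10·log₁₀(10^(65.4/10) + 10^(66.1/10) + 10^(66.5/10) + 10^(58.3/10)) = 71.03 dB SPL.
Excess over the loudest (66.5 dB): 71.03 − 66.5 = 4.5 dB.

4.5 dB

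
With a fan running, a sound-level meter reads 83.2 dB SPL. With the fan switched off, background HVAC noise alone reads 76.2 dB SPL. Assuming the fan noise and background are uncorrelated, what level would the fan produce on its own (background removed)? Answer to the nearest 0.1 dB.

82.2 dB SPL

Subtract intensities: L_src = 10·log₁₀(10^(L_total/10) − 10^(L_bg/10)).
L_src = 10·log₁₀(10^(83.2/10) − 10^(76.2/10)) = 10·log₁₀(167200000) = 82.2 dB SPL.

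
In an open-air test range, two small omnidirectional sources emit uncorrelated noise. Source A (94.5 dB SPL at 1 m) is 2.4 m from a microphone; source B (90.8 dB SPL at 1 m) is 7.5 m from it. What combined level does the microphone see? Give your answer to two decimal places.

At the listener: L_A = 94.5 − 20·log₁₀(2.4) = 86.896 dB; L_B = 90.8 − 20·log₁₀(7.5) = 73.299 dB.
Combined: 10·log₁₀(10^(86.896/10)+10^(73.299/10)) = 87.08 dB SPL.

87.08 dB SPL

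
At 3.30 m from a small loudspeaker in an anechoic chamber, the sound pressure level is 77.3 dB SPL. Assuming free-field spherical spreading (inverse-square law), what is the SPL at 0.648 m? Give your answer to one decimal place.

91.4 dB SPL

For a point source in a free field, ΔL = −20·log₁₀(d₂/d₁).
ΔL = −20·log₁₀(0.648/3.30) = 14.14 dB, so L₂ = 77.3 + (14.14) = 91.4 dB SPL.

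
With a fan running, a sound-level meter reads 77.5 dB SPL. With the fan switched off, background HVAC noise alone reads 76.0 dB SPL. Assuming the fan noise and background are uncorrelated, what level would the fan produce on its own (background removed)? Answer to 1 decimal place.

72.2 dB SPL

Background correction is a power subtraction:
L_src = 10·log₁₀(10^(77.5/10) − 10^(76.0/10)) = 10·log₁₀(16420000) = 72.2 dB SPL.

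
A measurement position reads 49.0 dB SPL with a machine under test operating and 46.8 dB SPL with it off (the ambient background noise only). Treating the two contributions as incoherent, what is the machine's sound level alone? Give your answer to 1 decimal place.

Remove the background by subtracting linear intensities:
L_src = 10·log₁₀(10^(49.0/10) − 10^(46.8/10)) = 10·log₁₀(31570) = 45.0 dB SPL.

45.0 dB SPL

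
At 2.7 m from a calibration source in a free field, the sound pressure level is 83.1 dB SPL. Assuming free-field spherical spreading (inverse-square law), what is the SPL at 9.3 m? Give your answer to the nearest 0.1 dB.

72.4 dB SPL

For a point source in a free field, ΔL = −20·log₁₀(d₂/d₁).
ΔL = −20·log₁₀(9.3/2.7) = -10.74 dB, so L₂ = 83.1 + (-10.74) = 72.4 dB SPL.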